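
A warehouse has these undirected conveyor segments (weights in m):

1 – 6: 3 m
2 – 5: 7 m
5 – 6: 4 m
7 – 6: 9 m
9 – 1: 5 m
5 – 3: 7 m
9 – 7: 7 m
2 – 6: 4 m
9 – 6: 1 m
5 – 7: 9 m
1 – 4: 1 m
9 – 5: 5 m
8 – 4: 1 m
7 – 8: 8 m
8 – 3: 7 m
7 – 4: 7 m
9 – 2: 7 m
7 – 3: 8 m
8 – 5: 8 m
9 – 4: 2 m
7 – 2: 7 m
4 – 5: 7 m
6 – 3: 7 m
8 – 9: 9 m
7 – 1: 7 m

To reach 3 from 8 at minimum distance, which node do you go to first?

3

Compare a few routes:
8–4–9–6–3: 1+2+1+7 = 11
8–3: 7 = 7
The minimum is 7 m via 8–3.
So from 8 the first move is to 3.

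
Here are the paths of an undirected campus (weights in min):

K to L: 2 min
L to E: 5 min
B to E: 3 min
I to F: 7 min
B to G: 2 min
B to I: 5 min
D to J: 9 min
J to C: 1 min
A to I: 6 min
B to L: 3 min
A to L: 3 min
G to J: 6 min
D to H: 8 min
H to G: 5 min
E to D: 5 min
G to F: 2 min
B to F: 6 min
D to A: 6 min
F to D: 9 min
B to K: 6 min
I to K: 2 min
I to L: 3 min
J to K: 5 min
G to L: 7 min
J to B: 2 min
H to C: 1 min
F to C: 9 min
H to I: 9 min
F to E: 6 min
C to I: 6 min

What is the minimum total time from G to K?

7 min

Candidate routes:
G–B–K: 2+6 = 8
G–B–I–K: 2+5+2 = 9
G–L–K: 7+2 = 9
G–B–L–K: 2+3+2 = 7
The minimum is 7 min via G–B–L–K.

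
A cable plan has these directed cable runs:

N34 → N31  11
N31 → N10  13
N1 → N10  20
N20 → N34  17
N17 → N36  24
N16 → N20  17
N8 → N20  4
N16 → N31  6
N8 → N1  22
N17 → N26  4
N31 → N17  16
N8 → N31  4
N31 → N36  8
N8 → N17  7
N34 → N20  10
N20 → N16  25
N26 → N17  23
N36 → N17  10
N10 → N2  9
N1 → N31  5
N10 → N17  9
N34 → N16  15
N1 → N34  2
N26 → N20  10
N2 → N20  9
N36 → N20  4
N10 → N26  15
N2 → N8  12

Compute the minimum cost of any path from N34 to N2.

Candidate routes:
N34–N16–N31–N10–N2: 15+6+13+9 = 43
N34–N31–N10–N2: 11+13+9 = 33
The minimum is 33 via N34–N31–N10–N2.

33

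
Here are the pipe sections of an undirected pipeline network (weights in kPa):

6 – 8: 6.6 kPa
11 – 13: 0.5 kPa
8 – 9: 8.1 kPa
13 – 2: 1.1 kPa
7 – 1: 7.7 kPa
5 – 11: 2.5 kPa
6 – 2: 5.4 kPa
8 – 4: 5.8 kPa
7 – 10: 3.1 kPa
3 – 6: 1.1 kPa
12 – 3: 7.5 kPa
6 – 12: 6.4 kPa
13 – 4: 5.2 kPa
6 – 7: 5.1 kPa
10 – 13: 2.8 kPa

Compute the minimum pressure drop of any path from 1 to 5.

16.6 kPa

Candidate routes:
1 - 7 - 6 - 2 - 13 - 11 - 5: 7.7+5.1+5.4+1.1+0.5+2.5 = 22.3
1 - 7 - 10 - 13 - 11 - 5: 7.7+3.1+2.8+0.5+2.5 = 16.6
Cheapest is 1 - 7 - 10 - 13 - 11 - 5 at 16.6 kPa.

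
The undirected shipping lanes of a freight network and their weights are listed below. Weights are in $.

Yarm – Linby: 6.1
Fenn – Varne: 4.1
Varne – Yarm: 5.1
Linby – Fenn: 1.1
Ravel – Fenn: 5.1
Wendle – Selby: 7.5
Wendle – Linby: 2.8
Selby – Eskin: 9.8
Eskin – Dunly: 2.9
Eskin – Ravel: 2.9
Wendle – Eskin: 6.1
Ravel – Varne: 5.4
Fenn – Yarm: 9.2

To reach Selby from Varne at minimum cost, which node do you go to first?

Fenn

Candidate routes:
Varne → Fenn → Linby → Wendle → Selby: 4.1+1.1+2.8+7.5 = 15.5
Varne → Ravel → Eskin → Selby: 5.4+2.9+9.8 = 18.1
The minimum is $15.5 via Varne → Fenn → Linby → Wendle → Selby.
So from Varne the first move is to Fenn.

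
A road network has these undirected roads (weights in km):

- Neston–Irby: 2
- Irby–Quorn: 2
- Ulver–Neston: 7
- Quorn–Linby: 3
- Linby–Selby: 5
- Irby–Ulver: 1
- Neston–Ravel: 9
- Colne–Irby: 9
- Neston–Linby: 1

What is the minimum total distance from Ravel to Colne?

Enumerating some paths:
Ravel → Neston → Irby → Colne: 9+2+9 = 20
Ravel → Neston → Linby → Quorn → Irby → Colne: 9+1+3+2+9 = 24
The minimum is 20 km via Ravel → Neston → Irby → Colne.

20 km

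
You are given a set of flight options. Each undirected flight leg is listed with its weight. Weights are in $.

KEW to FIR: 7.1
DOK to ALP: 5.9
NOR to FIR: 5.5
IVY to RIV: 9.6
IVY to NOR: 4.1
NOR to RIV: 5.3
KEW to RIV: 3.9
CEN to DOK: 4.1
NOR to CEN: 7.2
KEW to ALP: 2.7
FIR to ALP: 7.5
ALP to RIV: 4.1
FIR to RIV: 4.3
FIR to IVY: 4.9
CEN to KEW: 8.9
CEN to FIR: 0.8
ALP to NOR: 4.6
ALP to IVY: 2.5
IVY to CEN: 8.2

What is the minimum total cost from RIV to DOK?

Shortest distances from RIV:
RIV: 0
KEW: 3.9  (via RIV)
ALP: 4.1  (via RIV)
FIR: 4.3  (via RIV)
CEN: 5.1  (via FIR)
NOR: 5.3  (via RIV)
IVY: 6.6  (via ALP)
DOK: 9.2  (via CEN)
Shortest route: RIV → FIR → CEN → DOK = $9.2.

$9.2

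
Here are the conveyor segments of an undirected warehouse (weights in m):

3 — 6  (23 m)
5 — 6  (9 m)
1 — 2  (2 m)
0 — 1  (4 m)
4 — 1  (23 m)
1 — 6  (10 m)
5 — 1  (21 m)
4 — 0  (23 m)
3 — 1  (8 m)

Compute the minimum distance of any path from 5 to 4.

Settle nodes by increasing distance from 5:
5: 0
6: 9  (via 5)
1: 19  (via 6)
2: 21  (via 1)
0: 23  (via 1)
3: 27  (via 1)
4: 42  (via 1)
Shortest route: 5 → 6 → 1 → 4 = 42 m.

42 m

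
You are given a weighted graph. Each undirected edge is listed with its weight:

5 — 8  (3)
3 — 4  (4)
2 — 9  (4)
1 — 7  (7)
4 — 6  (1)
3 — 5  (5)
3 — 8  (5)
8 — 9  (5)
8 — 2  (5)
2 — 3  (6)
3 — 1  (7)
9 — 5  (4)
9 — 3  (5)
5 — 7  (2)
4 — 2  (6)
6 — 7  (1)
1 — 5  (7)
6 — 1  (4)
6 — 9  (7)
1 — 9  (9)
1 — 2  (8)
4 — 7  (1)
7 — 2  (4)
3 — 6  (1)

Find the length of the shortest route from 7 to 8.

Settle nodes by increasing distance from 7:
7: 0
4: 1  (via 7)
6: 1  (via 7)
3: 2  (via 6)
5: 2  (via 7)
2: 4  (via 7)
1: 5  (via 6)
8: 5  (via 5)
Shortest route: 7 → 5 → 8 = 5.

5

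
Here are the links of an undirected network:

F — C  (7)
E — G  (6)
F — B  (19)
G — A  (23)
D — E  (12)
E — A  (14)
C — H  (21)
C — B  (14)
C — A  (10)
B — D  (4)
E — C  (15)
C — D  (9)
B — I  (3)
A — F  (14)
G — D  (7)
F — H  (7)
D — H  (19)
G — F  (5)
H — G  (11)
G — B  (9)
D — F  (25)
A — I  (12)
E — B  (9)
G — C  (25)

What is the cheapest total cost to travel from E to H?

Candidate routes:
E–B–G–H: 9+9+11 = 29
E–G–F–H: 6+5+7 = 18
E–C–F–H: 15+7+7 = 29
E–G–H: 6+11 = 17
The minimum is 17 via E–G–H.

17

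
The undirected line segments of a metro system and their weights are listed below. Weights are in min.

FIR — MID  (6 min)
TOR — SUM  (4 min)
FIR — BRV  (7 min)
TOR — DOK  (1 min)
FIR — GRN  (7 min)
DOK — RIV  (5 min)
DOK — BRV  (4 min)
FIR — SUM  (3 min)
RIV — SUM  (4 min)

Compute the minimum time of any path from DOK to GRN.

Compare a few routes:
DOK–RIV–SUM–FIR–GRN: 5+4+3+7 = 19
DOK–BRV–FIR–GRN: 4+7+7 = 18
DOK–TOR–SUM–FIR–GRN: 1+4+3+7 = 15
Cheapest is DOK–TOR–SUM–FIR–GRN at 15 min.

15 min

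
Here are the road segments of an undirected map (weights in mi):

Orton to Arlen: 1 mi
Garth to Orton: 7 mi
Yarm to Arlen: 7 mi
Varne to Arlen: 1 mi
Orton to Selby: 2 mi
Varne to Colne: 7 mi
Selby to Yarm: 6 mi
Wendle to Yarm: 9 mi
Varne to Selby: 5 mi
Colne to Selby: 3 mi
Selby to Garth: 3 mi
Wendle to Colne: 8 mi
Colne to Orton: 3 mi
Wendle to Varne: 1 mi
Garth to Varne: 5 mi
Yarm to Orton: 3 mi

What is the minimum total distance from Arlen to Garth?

Enumerating some paths:
Arlen–Varne–Garth: 1+5 = 6
Arlen–Orton–Garth: 1+7 = 8
The minimum is 6 mi via Arlen–Varne–Garth.

6 mi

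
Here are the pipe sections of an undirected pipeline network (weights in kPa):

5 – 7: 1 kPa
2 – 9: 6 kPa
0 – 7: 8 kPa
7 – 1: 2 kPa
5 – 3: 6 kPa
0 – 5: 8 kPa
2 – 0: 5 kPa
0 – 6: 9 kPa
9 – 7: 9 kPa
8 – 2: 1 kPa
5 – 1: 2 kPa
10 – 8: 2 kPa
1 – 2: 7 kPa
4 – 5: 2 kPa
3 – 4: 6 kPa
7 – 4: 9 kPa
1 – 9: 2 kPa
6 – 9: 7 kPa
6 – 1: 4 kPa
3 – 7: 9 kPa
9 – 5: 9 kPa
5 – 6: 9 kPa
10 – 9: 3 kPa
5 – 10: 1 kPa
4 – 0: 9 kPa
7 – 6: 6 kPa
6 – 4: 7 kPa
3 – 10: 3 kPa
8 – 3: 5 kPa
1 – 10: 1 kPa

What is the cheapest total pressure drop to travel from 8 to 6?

7 kPa

Compare a few routes:
8–10–5–7–6: 2+1+1+6 = 10
8–10–5–1–6: 2+1+2+4 = 9
8–10–5–7–1–6: 2+1+1+2+4 = 10
8–10–1–6: 2+1+4 = 7
The minimum is 7 kPa via 8–10–1–6.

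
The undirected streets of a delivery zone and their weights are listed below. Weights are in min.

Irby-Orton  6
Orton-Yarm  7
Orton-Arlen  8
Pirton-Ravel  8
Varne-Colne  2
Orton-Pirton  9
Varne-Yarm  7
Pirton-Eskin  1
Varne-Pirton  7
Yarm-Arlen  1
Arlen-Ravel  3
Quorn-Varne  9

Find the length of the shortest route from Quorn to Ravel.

Settle nodes by increasing distance from Quorn:
Quorn: 0
Varne: 9  (via Quorn)
Colne: 11  (via Varne)
Pirton: 16  (via Varne)
Yarm: 16  (via Varne)
Arlen: 17  (via Yarm)
Eskin: 17  (via Pirton)
Ravel: 20  (via Arlen)
Shortest route: Quorn → Varne → Yarm → Arlen → Ravel = 20 min.

20 min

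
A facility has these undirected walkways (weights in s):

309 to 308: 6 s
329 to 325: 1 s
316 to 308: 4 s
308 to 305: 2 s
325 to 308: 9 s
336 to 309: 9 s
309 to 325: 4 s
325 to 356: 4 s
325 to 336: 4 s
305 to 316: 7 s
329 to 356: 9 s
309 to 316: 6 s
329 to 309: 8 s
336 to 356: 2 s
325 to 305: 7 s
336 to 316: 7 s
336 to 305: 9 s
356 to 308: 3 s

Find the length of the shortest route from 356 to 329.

Enumerating some paths:
356–336–325–329: 2+4+1 = 7
356–329: 9 = 9
356–325–329: 4+1 = 5
Cheapest is 356–325–329 at 5 s.

5 s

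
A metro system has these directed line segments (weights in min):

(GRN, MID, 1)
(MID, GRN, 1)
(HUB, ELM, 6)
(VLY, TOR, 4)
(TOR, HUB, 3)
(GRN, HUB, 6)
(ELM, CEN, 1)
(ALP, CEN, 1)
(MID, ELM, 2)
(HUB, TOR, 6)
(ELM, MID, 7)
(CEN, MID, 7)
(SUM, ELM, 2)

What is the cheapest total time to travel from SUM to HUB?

16 min

Candidate routes:
SUM–ELM–CEN–MID–GRN–HUB: 2+1+7+1+6 = 17
SUM–ELM–MID–GRN–HUB: 2+7+1+6 = 16
The minimum is 16 min via SUM–ELM–MID–GRN–HUB.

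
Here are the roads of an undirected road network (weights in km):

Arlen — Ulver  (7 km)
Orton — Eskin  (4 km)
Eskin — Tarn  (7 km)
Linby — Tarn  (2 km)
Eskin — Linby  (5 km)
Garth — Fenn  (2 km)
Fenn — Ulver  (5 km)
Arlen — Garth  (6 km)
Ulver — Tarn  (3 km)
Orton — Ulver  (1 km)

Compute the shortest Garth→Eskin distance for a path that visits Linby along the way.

17 km

Shortest Garth→Linby: Garth → Fenn → Ulver → Tarn → Linby = 12
Best Linby to Eskin: Linby → Eskin costing 5
Total via Linby: 12 + 5 = 17 km.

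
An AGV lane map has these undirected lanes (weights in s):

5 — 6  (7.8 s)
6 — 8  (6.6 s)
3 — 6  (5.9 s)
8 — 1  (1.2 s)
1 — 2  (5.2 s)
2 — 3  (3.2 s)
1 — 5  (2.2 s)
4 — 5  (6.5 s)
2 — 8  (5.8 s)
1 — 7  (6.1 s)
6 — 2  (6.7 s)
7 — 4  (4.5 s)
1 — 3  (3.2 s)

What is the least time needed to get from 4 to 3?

11.9 s

Settle nodes by increasing distance from 4:
4: 0
7: 4.5  (via 4)
5: 6.5  (via 4)
1: 8.7  (via 5)
8: 9.9  (via 1)
3: 11.9  (via 1)
Shortest route: 4–5–1–3 = 11.9 s.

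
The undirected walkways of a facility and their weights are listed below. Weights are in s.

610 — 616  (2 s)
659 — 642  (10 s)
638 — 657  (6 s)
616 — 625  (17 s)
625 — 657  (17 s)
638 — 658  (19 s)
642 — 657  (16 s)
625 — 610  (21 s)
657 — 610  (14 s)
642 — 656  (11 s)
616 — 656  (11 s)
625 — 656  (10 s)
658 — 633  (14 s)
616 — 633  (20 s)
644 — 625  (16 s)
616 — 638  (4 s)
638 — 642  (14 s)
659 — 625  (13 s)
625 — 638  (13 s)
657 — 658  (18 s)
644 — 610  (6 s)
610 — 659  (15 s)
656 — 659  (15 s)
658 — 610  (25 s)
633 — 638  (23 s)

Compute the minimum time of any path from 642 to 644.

Candidate routes:
642–659–610–644: 10+15+6 = 31
642–656–616–610–644: 11+11+2+6 = 30
642–657–638–616–610–644: 16+6+4+2+6 = 34
642–638–616–610–644: 14+4+2+6 = 26
Cheapest is 642–638–616–610–644 at 26 s.

26 s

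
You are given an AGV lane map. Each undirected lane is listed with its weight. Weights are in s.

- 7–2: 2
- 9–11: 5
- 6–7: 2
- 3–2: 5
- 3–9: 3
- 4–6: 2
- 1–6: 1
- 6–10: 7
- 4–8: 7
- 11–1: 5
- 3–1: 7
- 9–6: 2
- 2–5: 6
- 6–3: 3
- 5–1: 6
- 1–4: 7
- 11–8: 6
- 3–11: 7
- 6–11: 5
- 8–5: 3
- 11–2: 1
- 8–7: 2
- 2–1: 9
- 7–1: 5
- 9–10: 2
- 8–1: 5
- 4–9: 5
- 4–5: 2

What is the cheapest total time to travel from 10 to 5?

8 s

Enumerating some paths:
10 - 9 - 4 - 5: 2+5+2 = 9
10 - 9 - 6 - 4 - 5: 2+2+2+2 = 8
The minimum is 8 s via 10 - 9 - 6 - 4 - 5.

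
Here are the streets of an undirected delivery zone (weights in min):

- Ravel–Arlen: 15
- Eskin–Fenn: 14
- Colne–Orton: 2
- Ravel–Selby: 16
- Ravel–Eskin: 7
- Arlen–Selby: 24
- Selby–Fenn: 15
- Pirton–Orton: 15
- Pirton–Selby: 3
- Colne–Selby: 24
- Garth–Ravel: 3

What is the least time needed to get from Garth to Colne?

Compare a few routes:
Garth - Ravel - Eskin - Fenn - Selby - Pirton - Orton - Colne: 3+7+14+15+3+15+2 = 59
Garth - Ravel - Selby - Pirton - Orton - Colne: 3+16+3+15+2 = 39
Garth - Ravel - Selby - Colne: 3+16+24 = 43
Cheapest is Garth - Ravel - Selby - Pirton - Orton - Colne at 39 min.

39 min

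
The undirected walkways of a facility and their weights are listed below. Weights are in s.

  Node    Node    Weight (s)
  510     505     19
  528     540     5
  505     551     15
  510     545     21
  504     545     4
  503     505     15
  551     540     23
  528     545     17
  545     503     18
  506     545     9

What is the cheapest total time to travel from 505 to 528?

Candidate routes:
505–503–545–528: 15+18+17 = 50
505–551–540–528: 15+23+5 = 43
Cheapest is 505–551–540–528 at 43 s.

43 s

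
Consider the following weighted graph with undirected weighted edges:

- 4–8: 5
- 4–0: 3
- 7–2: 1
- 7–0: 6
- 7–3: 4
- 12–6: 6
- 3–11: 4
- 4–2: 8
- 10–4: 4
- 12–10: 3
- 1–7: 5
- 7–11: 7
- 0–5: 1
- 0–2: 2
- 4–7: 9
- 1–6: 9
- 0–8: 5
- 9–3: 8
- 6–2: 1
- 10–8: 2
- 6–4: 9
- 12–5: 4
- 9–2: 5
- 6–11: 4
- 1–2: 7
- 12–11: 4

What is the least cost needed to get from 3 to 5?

8

Running Dijkstra from 3:
3: 0
7: 4  (via 3)
11: 4  (via 3)
2: 5  (via 7)
6: 6  (via 2)
0: 7  (via 2)
5: 8  (via 0)
Shortest route: 3 → 7 → 2 → 0 → 5 = 8.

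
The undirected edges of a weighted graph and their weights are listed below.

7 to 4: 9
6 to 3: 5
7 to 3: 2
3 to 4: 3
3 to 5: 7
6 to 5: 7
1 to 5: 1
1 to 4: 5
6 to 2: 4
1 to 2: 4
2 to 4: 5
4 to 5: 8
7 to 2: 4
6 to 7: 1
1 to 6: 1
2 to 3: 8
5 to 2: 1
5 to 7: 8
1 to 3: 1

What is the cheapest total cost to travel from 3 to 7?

2

Settle nodes by increasing distance from 3:
3: 0
1: 1  (via 3)
5: 2  (via 1)
6: 2  (via 1)
7: 2  (via 3)
Shortest route: 3–7 = 2.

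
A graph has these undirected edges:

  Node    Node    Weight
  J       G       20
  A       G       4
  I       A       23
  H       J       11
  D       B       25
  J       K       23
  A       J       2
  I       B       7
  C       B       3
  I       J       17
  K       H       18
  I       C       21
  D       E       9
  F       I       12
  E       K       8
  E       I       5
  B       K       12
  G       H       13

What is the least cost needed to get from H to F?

Shortest distances from H:
H: 0
J: 11  (via H)
A: 13  (via J)
G: 13  (via H)
K: 18  (via H)
E: 26  (via K)
I: 28  (via J)
B: 30  (via K)
C: 33  (via B)
D: 35  (via E)
F: 40  (via I)
Shortest route: H → J → I → F = 40.

40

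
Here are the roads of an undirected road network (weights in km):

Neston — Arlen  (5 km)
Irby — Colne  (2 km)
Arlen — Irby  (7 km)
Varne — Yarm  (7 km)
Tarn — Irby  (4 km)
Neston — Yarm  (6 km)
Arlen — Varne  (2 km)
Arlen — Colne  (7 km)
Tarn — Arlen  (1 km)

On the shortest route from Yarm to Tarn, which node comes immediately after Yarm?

Varne

Compare a few routes:
Yarm–Varne–Arlen–Irby–Tarn: 7+2+7+4 = 20
Yarm–Varne–Arlen–Tarn: 7+2+1 = 10
Yarm–Neston–Arlen–Tarn: 6+5+1 = 12
The minimum is 10 km via Yarm–Varne–Arlen–Tarn.
So from Yarm the first move is to Varne.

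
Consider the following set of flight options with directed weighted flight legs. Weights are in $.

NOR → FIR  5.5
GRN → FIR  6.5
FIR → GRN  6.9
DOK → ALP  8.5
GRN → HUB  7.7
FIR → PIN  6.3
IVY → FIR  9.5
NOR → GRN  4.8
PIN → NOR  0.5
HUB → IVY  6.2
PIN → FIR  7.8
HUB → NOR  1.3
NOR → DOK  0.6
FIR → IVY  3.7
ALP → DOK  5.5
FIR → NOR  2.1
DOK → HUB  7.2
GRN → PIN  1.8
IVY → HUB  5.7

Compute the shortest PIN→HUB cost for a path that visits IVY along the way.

Best PIN to IVY: PIN → NOR → FIR → IVY costing 9.7
Shortest IVY→HUB: IVY → HUB = 5.7
Total via IVY: 9.7 + 5.7 = $15.4.

$15.4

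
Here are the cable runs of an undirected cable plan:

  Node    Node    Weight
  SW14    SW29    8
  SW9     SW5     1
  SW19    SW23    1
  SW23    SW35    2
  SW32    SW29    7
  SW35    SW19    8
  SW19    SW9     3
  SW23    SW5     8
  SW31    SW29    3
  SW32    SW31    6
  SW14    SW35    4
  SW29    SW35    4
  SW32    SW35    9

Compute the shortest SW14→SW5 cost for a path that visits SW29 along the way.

Best SW14 to SW29: SW14–SW29 costing 8
Shortest SW29→SW5: SW29–SW35–SW23–SW19–SW9–SW5 = 11
Total via SW29: 8 + 11 = 19.

19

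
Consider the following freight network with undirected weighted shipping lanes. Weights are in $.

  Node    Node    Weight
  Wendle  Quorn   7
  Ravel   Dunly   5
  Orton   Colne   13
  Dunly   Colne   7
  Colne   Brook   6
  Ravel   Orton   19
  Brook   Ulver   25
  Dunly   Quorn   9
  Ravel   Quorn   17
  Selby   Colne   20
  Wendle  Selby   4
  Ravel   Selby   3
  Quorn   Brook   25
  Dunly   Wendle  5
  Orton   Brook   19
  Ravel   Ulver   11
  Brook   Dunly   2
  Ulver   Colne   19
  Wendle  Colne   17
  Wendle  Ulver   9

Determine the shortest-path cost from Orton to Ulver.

$30

Running Dijkstra from Orton:
Orton: 0
Colne: 13  (via Orton)
Ravel: 19  (via Orton)
Brook: 19  (via Orton)
Dunly: 20  (via Colne)
Selby: 22  (via Ravel)
Wendle: 25  (via Dunly)
Quorn: 29  (via Dunly)
Ulver: 30  (via Ravel)
Shortest route: Orton → Ravel → Ulver = $30.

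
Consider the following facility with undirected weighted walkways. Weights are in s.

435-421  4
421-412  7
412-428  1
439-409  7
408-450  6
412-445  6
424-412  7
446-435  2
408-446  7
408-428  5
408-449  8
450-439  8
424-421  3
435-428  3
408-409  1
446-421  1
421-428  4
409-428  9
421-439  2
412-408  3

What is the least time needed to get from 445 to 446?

12 s

Settle nodes by increasing distance from 445:
445: 0
412: 6  (via 445)
428: 7  (via 412)
408: 9  (via 412)
435: 10  (via 428)
409: 10  (via 408)
421: 11  (via 428)
446: 12  (via 435)
Shortest route: 445–412–428–435–446 = 12 s.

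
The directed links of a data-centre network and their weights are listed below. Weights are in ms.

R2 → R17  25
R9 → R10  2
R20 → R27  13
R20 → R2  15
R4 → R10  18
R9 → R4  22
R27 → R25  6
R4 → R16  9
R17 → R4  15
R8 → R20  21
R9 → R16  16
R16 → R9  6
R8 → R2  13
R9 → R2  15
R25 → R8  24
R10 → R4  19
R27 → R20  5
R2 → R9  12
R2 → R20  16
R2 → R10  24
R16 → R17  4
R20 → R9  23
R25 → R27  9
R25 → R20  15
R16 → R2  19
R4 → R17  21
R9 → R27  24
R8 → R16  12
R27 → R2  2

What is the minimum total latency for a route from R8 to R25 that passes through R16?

48 ms

Best R8 to R16: R8 → R16 costing 12
Best R16 to R25: R16 → R9 → R27 → R25 costing 36
Total via R16: 12 + 36 = 48 ms.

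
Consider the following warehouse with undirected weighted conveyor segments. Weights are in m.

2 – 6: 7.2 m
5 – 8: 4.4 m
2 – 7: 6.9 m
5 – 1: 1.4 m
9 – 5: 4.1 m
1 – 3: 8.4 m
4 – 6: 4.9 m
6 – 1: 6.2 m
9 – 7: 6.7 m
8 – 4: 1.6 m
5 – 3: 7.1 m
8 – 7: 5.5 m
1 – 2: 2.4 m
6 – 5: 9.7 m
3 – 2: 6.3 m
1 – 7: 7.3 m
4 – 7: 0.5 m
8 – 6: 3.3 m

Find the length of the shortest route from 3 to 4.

13.1 m

Enumerating some paths:
3 → 5 → 8 → 4: 7.1+4.4+1.6 = 13.1
3 → 2 → 7 → 4: 6.3+6.9+0.5 = 13.7
The minimum is 13.1 m via 3 → 5 → 8 → 4.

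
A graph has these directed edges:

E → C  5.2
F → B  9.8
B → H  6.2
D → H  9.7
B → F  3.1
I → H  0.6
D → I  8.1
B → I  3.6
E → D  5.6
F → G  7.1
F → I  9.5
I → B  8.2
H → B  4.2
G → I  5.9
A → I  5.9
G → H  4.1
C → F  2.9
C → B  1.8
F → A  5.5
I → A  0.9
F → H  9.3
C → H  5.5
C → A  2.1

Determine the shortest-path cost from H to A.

Compare a few routes:
H → B → F → A: 4.2+3.1+5.5 = 12.8
H → B → I → A: 4.2+3.6+0.9 = 8.7
H → B → F → G → I → A: 4.2+3.1+7.1+5.9+0.9 = 21.2
H → B → F → I → A: 4.2+3.1+9.5+0.9 = 17.7
The minimum is 8.7 via H → B → I → A.

8.7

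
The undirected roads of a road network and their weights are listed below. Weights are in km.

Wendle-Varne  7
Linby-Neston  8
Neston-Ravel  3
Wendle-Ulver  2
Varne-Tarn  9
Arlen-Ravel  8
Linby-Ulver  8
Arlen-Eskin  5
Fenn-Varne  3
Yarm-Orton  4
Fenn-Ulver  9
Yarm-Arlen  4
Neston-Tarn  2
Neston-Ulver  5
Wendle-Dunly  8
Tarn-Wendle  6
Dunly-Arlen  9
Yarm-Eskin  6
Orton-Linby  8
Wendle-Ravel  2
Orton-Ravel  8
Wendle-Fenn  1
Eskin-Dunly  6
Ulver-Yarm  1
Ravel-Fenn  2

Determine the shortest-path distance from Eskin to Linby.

15 km

Compare a few routes:
Eskin–Yarm–Orton–Linby: 6+4+8 = 18
Eskin–Yarm–Ulver–Linby: 6+1+8 = 15
Cheapest is Eskin–Yarm–Ulver–Linby at 15 km.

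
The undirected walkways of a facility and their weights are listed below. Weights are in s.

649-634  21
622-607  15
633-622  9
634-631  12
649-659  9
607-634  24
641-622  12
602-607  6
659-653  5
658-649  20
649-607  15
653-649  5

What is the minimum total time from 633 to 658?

59 s

Compare a few routes:
633 → 622 → 607 → 634 → 649 → 658: 9+15+24+21+20 = 89
633 → 622 → 607 → 649 → 658: 9+15+15+20 = 59
The minimum is 59 s via 633 → 622 → 607 → 649 → 658.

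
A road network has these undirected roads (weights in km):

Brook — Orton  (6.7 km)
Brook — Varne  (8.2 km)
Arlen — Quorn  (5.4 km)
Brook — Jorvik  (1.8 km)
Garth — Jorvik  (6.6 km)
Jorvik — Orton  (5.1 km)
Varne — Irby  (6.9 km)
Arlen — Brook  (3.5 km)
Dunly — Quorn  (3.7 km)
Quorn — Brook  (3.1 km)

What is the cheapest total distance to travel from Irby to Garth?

Shortest distances from Irby:
Irby: 0
Varne: 6.9  (via Irby)
Brook: 15.1  (via Varne)
Jorvik: 16.9  (via Brook)
Quorn: 18.2  (via Brook)
Arlen: 18.6  (via Brook)
Orton: 21.8  (via Brook)
Dunly: 21.9  (via Quorn)
Garth: 23.5  (via Jorvik)
Shortest route: Irby → Varne → Brook → Jorvik → Garth = 23.5 km.

23.5 km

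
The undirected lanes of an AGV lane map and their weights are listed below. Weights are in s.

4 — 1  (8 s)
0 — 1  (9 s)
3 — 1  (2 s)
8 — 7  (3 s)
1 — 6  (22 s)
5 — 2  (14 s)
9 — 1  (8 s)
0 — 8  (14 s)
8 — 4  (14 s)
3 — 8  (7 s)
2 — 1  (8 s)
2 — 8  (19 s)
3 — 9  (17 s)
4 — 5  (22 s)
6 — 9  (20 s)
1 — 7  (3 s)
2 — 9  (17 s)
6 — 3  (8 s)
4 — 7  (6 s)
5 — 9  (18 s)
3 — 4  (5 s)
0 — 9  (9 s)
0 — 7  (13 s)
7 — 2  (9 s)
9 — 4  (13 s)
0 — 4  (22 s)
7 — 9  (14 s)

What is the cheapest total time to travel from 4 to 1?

Shortest distances from 4:
4: 0
3: 5  (via 4)
7: 6  (via 4)
1: 7  (via 3)
Shortest route: 4–3–1 = 7 s.

7 s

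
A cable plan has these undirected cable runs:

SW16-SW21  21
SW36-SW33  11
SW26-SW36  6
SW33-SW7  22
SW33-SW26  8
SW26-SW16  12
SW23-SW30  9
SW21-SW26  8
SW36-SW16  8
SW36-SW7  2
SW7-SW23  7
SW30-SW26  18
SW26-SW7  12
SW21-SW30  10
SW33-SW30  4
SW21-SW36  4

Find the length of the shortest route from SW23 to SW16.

17

Candidate routes:
SW23–SW7–SW36–SW16: 7+2+8 = 17
SW23–SW7–SW26–SW16: 7+12+12 = 31
SW23–SW30–SW21–SW36–SW16: 9+10+4+8 = 31
SW23–SW7–SW36–SW26–SW16: 7+2+6+12 = 27
The minimum is 17 via SW23–SW7–SW36–SW16.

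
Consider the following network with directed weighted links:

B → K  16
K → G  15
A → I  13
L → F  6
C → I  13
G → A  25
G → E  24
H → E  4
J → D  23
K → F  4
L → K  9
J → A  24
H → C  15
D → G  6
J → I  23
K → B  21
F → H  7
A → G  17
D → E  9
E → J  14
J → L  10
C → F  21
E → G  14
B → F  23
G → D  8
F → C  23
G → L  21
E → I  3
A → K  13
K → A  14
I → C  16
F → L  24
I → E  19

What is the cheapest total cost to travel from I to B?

73

Candidate routes:
I–E–J–L–K–B: 19+14+10+9+21 = 73
I–E–J–A–K–B: 19+14+24+13+21 = 91
I–E–G–L–K–B: 19+14+21+9+21 = 84
Cheapest is I–E–J–L–K–B at 73.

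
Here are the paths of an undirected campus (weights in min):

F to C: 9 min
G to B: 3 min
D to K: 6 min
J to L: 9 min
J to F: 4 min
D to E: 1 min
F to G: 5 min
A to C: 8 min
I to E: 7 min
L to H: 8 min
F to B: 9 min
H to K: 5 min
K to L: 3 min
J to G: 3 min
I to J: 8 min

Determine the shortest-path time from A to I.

Enumerating some paths:
A - C - F - G - J - I: 8+9+5+3+8 = 33
A - C - F - J - I: 8+9+4+8 = 29
A - C - F - B - G - J - I: 8+9+9+3+3+8 = 40
The minimum is 29 min via A - C - F - J - I.

29 min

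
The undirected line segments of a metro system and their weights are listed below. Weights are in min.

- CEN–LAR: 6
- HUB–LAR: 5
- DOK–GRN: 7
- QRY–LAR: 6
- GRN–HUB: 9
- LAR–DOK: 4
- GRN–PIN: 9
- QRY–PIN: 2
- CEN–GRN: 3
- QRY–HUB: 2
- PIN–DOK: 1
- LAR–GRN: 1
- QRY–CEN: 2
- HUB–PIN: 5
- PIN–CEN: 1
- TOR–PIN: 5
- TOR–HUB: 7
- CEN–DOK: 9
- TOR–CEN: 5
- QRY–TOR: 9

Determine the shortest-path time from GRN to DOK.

5 min

Compare a few routes:
GRN - LAR - DOK: 1+4 = 5
GRN - LAR - CEN - PIN - DOK: 1+6+1+1 = 9
GRN - CEN - QRY - PIN - DOK: 3+2+2+1 = 8
GRN - DOK: 7 = 7
The minimum is 5 min via GRN - LAR - DOK.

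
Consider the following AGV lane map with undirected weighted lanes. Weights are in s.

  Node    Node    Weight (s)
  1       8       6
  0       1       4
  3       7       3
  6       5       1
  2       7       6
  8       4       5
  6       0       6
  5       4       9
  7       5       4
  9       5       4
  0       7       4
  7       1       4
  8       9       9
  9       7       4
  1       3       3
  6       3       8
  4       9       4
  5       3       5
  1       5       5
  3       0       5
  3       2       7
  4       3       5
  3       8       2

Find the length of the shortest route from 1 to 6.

Shortest distances from 1:
1: 0
3: 3  (via 1)
0: 4  (via 1)
7: 4  (via 1)
5: 5  (via 1)
8: 5  (via 3)
6: 6  (via 5)
Shortest route: 1 → 5 → 6 = 6 s.

6 s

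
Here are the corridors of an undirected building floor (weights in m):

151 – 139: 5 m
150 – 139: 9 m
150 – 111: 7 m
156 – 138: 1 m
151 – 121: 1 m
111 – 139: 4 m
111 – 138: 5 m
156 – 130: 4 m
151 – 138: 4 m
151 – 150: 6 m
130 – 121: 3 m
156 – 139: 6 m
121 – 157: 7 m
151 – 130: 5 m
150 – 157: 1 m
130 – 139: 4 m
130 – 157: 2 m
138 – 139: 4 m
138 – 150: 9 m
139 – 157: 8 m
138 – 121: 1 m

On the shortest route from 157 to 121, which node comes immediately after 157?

130

Candidate routes:
157 → 130 → 156 → 138 → 121: 2+4+1+1 = 8
157 → 121: 7 = 7
157 → 130 → 121: 2+3 = 5
Cheapest is 157 → 130 → 121 at 5 m.
So from 157 the first move is to 130.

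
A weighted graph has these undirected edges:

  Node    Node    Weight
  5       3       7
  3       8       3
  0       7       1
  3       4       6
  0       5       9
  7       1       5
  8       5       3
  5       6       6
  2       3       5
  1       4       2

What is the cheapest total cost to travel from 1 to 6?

20

Candidate routes:
1 - 7 - 0 - 5 - 6: 5+1+9+6 = 21
1 - 4 - 3 - 8 - 5 - 6: 2+6+3+3+6 = 20
The minimum is 20 via 1 - 4 - 3 - 8 - 5 - 6.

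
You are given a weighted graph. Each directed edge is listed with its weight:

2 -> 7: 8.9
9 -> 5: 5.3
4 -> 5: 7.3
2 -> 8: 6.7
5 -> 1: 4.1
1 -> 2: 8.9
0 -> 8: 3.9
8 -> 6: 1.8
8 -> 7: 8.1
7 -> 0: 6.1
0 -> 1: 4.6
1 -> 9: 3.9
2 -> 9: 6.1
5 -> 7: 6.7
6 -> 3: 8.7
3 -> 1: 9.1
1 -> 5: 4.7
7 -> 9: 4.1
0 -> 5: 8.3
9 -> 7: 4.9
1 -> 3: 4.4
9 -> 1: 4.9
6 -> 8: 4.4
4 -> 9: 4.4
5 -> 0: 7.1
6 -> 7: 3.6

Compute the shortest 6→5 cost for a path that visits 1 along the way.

Best 6 to 1: 6 → 7 → 9 → 1 costing 12.6
Shortest 1→5: 1 → 5 = 4.7
Total via 1: 12.6 + 4.7 = 17.3.

17.3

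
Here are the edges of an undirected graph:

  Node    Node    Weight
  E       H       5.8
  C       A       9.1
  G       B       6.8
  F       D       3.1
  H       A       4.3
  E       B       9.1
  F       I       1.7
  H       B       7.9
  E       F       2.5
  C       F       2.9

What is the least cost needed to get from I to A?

Compare a few routes:
I - F - C - A: 1.7+2.9+9.1 = 13.7
I - F - E - H - A: 1.7+2.5+5.8+4.3 = 14.3
Cheapest is I - F - C - A at 13.7.

13.7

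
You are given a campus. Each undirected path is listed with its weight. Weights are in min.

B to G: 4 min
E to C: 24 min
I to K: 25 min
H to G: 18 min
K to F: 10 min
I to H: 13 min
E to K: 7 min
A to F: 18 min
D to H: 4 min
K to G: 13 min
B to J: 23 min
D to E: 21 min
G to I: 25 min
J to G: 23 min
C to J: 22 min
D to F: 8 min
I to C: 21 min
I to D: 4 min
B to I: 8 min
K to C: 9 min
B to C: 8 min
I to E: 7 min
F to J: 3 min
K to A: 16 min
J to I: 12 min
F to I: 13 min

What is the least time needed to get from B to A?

Settle nodes by increasing distance from B:
B: 0
G: 4  (via B)
C: 8  (via B)
I: 8  (via B)
D: 12  (via I)
E: 15  (via I)
H: 16  (via D)
K: 17  (via G)
F: 20  (via D)
J: 20  (via I)
A: 33  (via K)
Shortest route: B–G–K–A = 33 min.

33 min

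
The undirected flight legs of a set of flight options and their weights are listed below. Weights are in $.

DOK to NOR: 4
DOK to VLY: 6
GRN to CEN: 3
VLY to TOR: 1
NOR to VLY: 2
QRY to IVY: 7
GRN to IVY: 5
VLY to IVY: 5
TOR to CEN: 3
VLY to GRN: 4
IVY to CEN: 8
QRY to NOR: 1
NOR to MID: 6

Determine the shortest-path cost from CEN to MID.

$12

Enumerating some paths:
CEN → TOR → VLY → NOR → MID: 3+1+2+6 = 12
CEN → TOR → VLY → DOK → NOR → MID: 3+1+6+4+6 = 20
CEN → GRN → VLY → NOR → MID: 3+4+2+6 = 15
Cheapest is CEN → TOR → VLY → NOR → MID at $12.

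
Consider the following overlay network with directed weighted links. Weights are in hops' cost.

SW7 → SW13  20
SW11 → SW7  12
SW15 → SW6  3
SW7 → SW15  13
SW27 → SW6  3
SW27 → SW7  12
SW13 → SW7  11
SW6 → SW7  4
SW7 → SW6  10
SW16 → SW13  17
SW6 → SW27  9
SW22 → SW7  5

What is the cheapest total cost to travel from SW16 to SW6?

Enumerating some paths:
SW16–SW13–SW7–SW6: 17+11+10 = 38
SW16–SW13–SW7–SW15–SW6: 17+11+13+3 = 44
The minimum is 38 hops' cost via SW16–SW13–SW7–SW6.

38 hops' cost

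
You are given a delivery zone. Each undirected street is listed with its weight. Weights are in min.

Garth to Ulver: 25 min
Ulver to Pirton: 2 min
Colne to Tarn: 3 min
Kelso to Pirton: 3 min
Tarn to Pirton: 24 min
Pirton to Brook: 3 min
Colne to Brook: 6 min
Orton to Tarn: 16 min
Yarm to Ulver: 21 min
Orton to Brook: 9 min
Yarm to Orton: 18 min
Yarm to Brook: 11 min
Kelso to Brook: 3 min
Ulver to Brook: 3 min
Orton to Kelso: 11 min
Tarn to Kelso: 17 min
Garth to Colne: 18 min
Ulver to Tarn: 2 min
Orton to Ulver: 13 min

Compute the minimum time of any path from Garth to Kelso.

27 min

Shortest distances from Garth:
Garth: 0
Colne: 18  (via Garth)
Tarn: 21  (via Colne)
Ulver: 23  (via Tarn)
Brook: 24  (via Colne)
Pirton: 25  (via Ulver)
Kelso: 27  (via Brook)
Shortest route: Garth–Colne–Brook–Kelso = 27 min.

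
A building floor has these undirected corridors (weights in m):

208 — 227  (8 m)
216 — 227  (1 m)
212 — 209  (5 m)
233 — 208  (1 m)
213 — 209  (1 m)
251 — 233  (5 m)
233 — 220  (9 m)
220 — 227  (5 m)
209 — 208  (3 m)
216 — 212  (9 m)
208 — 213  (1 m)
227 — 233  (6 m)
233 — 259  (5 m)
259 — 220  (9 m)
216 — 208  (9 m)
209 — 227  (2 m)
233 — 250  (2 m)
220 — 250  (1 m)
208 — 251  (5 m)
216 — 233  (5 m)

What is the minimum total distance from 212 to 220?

Compare a few routes:
212 - 209 - 213 - 208 - 233 - 250 - 220: 5+1+1+1+2+1 = 11
212 - 209 - 208 - 233 - 250 - 220: 5+3+1+2+1 = 12
Cheapest is 212 - 209 - 213 - 208 - 233 - 250 - 220 at 11 m.

11 m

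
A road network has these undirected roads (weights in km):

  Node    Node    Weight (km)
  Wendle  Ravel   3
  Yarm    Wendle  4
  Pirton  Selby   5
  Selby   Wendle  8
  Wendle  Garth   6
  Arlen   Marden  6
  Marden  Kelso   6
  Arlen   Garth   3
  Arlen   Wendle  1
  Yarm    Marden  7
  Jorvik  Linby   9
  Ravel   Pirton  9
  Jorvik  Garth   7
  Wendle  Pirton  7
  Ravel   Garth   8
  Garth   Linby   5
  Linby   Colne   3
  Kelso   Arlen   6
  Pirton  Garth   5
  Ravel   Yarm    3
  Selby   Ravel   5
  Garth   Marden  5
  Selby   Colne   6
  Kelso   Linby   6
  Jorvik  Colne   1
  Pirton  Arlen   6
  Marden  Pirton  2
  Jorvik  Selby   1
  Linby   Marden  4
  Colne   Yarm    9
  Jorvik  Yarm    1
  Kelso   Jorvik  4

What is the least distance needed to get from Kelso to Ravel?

8 km

Compare a few routes:
Kelso–Jorvik–Yarm–Ravel: 4+1+3 = 8
Kelso–Jorvik–Selby–Ravel: 4+1+5 = 10
Kelso–Arlen–Wendle–Ravel: 6+1+3 = 10
The minimum is 8 km via Kelso–Jorvik–Yarm–Ravel.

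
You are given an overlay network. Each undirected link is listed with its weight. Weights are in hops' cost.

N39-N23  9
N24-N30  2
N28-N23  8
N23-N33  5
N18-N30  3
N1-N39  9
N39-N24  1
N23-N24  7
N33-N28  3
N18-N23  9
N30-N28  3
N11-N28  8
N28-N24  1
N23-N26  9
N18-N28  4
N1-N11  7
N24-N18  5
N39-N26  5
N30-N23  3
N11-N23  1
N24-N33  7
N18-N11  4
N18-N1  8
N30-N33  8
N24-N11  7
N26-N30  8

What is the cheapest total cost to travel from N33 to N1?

13 hops' cost

Enumerating some paths:
N33 → N23 → N11 → N1: 5+1+7 = 13
N33 → N28 → N24 → N39 → N1: 3+1+1+9 = 14
The minimum is 13 hops' cost via N33 → N23 → N11 → N1.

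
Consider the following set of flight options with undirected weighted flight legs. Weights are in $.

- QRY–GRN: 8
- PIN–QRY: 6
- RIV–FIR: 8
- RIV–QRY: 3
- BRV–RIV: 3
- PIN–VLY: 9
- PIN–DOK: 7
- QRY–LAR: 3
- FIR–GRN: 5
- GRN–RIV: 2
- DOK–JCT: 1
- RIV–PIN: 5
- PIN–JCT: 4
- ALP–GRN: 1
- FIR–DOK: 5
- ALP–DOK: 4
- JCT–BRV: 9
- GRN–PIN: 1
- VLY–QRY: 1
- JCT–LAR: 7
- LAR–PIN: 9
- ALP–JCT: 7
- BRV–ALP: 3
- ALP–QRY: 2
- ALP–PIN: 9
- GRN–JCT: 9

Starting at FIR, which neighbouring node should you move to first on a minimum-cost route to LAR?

GRN

Compare a few routes:
FIR–DOK–JCT–LAR: 5+1+7 = 13
FIR–GRN–ALP–QRY–LAR: 5+1+2+3 = 11
Cheapest is FIR–GRN–ALP–QRY–LAR at $11.
So from FIR the first move is to GRN.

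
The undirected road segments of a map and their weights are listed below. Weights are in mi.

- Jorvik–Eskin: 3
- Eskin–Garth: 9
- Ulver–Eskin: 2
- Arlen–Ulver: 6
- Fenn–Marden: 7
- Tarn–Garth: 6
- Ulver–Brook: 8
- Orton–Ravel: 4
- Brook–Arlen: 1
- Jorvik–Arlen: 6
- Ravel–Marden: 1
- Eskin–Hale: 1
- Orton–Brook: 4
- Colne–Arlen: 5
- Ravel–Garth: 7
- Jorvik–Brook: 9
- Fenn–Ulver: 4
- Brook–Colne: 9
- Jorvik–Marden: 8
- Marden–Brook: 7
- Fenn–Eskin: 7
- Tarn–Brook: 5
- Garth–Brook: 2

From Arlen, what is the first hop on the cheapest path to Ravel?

Compare a few routes:
Arlen–Brook–Garth–Ravel: 1+2+7 = 10
Arlen–Brook–Orton–Ravel: 1+4+4 = 9
Cheapest is Arlen–Brook–Orton–Ravel at 9 mi.
So from Arlen the first move is to Brook.

Brook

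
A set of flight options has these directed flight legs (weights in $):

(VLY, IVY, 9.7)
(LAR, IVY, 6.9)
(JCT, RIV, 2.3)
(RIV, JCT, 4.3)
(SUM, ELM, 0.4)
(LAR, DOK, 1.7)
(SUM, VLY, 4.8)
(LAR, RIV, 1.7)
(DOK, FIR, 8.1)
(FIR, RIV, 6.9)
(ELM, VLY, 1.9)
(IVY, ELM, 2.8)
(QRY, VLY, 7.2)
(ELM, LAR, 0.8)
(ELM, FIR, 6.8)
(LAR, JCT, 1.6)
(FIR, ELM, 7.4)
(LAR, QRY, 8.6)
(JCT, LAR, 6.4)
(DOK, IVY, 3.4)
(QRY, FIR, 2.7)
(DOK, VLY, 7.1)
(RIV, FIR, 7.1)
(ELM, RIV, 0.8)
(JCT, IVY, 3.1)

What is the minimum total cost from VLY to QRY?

$21.9

Settle nodes by increasing distance from VLY:
VLY: 0
IVY: 9.7  (via VLY)
ELM: 12.5  (via IVY)
LAR: 13.3  (via ELM)
RIV: 13.3  (via ELM)
JCT: 14.9  (via LAR)
DOK: 15  (via LAR)
FIR: 19.3  (via ELM)
QRY: 21.9  (via LAR)
Shortest route: VLY → IVY → ELM → LAR → QRY = $21.9.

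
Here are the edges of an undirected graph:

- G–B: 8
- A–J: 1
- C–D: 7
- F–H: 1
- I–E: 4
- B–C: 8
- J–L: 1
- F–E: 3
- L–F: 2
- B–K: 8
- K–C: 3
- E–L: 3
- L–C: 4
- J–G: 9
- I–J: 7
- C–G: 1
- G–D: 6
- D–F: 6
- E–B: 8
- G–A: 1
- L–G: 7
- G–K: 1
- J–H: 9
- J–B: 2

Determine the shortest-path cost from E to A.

5

Shortest distances from E:
E: 0
F: 3  (via E)
L: 3  (via E)
H: 4  (via F)
I: 4  (via E)
J: 4  (via L)
A: 5  (via J)
Shortest route: E → L → J → A = 5.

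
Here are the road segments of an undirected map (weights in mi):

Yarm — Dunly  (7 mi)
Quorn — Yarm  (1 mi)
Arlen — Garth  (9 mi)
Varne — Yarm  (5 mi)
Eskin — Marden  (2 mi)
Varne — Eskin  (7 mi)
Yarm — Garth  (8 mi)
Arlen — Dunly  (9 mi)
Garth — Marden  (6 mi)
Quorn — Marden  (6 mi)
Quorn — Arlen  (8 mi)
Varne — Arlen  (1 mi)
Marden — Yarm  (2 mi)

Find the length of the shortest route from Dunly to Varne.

Compare a few routes:
Dunly–Yarm–Quorn–Arlen–Varne: 7+1+8+1 = 17
Dunly–Yarm–Marden–Eskin–Varne: 7+2+2+7 = 18
Dunly–Arlen–Varne: 9+1 = 10
Dunly–Yarm–Varne: 7+5 = 12
The minimum is 10 mi via Dunly–Arlen–Varne.

10 mi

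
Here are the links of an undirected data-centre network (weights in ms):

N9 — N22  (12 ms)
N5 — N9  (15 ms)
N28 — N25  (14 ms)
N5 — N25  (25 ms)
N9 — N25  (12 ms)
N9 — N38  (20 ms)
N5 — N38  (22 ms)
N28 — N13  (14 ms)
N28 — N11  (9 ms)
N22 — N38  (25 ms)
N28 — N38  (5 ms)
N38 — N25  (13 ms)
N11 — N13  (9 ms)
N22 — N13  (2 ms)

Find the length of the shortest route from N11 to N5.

Enumerating some paths:
N11 → N28 → N38 → N9 → N5: 9+5+20+15 = 49
N11 → N13 → N22 → N9 → N5: 9+2+12+15 = 38
N11 → N28 → N25 → N5: 9+14+25 = 48
N11 → N28 → N38 → N5: 9+5+22 = 36
Cheapest is N11 → N28 → N38 → N5 at 36 ms.

36 ms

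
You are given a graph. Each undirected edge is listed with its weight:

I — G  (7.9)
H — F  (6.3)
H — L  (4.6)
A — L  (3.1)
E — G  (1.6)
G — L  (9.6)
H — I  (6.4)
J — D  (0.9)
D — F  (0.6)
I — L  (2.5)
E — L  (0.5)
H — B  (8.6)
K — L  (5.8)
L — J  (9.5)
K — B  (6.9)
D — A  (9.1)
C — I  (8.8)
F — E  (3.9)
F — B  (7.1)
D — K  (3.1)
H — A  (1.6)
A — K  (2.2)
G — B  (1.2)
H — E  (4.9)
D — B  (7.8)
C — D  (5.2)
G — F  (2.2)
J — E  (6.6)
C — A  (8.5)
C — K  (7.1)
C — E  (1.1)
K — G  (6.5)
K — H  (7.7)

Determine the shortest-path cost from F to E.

3.8

Compare a few routes:
F–G–E: 2.2+1.6 = 3.8
F–E: 3.9 = 3.9
F–D–C–E: 0.6+5.2+1.1 = 6.9
The minimum is 3.8 via F–G–E.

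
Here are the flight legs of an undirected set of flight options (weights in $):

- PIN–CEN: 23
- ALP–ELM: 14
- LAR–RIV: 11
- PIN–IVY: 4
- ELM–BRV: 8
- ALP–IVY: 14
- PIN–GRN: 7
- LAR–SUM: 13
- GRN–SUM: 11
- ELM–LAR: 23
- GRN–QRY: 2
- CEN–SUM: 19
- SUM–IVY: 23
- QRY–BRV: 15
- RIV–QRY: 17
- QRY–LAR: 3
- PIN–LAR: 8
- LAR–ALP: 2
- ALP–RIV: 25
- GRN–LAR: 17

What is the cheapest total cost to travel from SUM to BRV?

Shortest distances from SUM:
SUM: 0
GRN: 11  (via SUM)
QRY: 13  (via GRN)
LAR: 13  (via SUM)
ALP: 15  (via LAR)
PIN: 18  (via GRN)
CEN: 19  (via SUM)
IVY: 22  (via PIN)
RIV: 24  (via LAR)
BRV: 28  (via QRY)
Shortest route: SUM–GRN–QRY–BRV = $28.

$28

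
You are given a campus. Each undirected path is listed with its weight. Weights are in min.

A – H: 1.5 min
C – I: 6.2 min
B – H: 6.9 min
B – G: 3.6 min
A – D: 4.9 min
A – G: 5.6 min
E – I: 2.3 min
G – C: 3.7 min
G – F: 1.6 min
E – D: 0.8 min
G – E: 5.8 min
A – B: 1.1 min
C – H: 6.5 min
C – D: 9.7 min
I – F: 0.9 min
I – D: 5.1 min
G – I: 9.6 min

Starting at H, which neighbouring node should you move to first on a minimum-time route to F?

Candidate routes:
H–A–D–E–I–F: 1.5+4.9+0.8+2.3+0.9 = 10.4
H–A–B–G–F: 1.5+1.1+3.6+1.6 = 7.8
H–C–G–F: 6.5+3.7+1.6 = 11.8
H–A–G–F: 1.5+5.6+1.6 = 8.7
Cheapest is H–A–B–G–F at 7.8 min.
So from H the first move is to A.

A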